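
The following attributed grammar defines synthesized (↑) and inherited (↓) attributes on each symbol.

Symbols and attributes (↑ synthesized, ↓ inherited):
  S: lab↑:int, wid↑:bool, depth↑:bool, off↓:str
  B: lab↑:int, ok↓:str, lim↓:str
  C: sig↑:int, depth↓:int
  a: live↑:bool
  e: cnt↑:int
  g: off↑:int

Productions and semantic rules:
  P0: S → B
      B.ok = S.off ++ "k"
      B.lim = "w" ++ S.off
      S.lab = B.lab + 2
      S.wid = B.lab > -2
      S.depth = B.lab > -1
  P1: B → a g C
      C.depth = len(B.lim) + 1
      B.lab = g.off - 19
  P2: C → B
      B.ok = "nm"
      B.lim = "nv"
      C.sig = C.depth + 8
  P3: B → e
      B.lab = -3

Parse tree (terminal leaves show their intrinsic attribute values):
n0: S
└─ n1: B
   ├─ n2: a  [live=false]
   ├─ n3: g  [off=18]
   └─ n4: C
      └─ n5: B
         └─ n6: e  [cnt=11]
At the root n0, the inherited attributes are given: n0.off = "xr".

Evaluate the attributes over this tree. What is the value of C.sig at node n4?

12

1. n0.off = "xr"  [given at root]
2. n1.ok = "xrk"  [S.off ++ "k"]
3. n1.lim = "wxr"  ["w" ++ S.off]
4. n2.live = false  [terminal]
5. n3.off = 18  [terminal]
6. n4.depth = 4  [len(B.lim) + 1]
7. n5.ok = "nm"  ["nm"]
8. n5.lim = "nv"  ["nv"]
9. n6.cnt = 11  [terminal]
10. n5.lab = -3  [-3]
11. n4.sig = 12  [C.depth + 8]
12. n1.lab = -1  [g.off - 19]
13. n0.lab = 1  [B.lab + 2]
14. n0.wid = true  [B.lab > -2]
15. n0.depth = false  [B.lab > -1]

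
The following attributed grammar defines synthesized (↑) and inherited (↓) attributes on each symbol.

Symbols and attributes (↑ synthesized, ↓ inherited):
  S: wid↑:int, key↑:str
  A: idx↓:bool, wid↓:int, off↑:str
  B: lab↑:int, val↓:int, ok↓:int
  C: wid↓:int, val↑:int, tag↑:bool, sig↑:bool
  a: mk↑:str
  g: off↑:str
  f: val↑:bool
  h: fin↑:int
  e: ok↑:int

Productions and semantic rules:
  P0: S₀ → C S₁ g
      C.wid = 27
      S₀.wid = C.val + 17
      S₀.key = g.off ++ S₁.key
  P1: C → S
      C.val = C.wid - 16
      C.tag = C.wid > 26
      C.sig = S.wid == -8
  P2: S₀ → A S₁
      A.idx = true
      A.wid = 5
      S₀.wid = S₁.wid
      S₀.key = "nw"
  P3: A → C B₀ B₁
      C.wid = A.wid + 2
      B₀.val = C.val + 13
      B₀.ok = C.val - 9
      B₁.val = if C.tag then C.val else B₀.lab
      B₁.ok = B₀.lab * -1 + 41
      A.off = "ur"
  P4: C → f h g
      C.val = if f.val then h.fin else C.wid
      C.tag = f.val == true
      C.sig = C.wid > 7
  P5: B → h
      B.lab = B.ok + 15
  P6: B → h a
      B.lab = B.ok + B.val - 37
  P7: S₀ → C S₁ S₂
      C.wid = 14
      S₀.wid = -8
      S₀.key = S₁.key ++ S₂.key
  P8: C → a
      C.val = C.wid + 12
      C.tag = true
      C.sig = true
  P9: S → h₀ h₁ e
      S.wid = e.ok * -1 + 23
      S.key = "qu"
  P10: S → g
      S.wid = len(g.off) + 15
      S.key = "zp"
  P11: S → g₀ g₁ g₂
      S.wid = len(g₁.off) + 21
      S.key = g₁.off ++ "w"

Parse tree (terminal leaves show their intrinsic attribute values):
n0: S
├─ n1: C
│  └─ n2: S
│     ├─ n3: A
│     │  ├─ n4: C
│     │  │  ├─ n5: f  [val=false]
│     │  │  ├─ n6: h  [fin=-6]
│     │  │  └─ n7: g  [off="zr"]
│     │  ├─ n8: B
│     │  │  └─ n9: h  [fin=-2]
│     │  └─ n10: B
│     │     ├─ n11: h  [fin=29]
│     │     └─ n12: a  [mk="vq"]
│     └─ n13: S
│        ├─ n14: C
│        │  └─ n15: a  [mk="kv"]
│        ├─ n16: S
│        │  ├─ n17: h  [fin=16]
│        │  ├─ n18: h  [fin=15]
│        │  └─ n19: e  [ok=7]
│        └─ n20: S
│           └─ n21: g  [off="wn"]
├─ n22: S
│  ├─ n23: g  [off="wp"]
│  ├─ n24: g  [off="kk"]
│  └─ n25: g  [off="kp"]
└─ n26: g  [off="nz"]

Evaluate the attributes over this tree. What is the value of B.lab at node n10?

1. n1.wid = 27  [27]
2. n3.idx = true  [true]
3. n3.wid = 5  [5]
4. n4.wid = 7  [A.wid + 2]
5. n5.val = false  [terminal]
6. n6.fin = -6  [terminal]
7. n7.off = "zr"  [terminal]
8. n4.val = 7  [if f.val then h.fin else C.wid]
9. n4.tag = false  [f.val == true]
10. n4.sig = false  [C.wid > 7]
11. n8.val = 20  [C.val + 13]
12. n8.ok = -2  [C.val - 9]
13. n9.fin = -2  [terminal]
14. n8.lab = 13  [B.ok + 15]
15. n10.val = 13  [if C.tag then C.val else B₀.lab]
16. n10.ok = 28  [B₀.lab * -1 + 41]
17. n11.fin = 29  [terminal]
18. n12.mk = "vq"  [terminal]
19. n10.lab = 4  [B.ok + B.val - 37]
20. n3.off = "ur"  ["ur"]
21. n14.wid = 14  [14]
22. n15.mk = "kv"  [terminal]
23. n14.val = 26  [C.wid + 12]
24. n14.tag = true  [true]
25. n14.sig = true  [true]
26. n17.fin = 16  [terminal]
27. n18.fin = 15  [terminal]
28. n19.ok = 7  [terminal]
29. n16.wid = 16  [e.ok * -1 + 23]
30. n16.key = "qu"  ["qu"]
31. n21.off = "wn"  [terminal]
32. n20.wid = 17  [len(g.off) + 15]
33. n20.key = "zp"  ["zp"]
34. n13.wid = -8  [-8]
35. n13.key = "quzp"  [S₁.key ++ S₂.key]
36. n2.wid = -8  [S₁.wid]
37. n2.key = "nw"  ["nw"]
38. n1.val = 11  [C.wid - 16]
39. n1.tag = true  [C.wid > 26]
40. n1.sig = true  [S.wid == -8]
41. n23.off = "wp"  [terminal]
42. n24.off = "kk"  [terminal]
43. n25.off = "kp"  [terminal]
44. n22.wid = 23  [len(g₁.off) + 21]
45. n22.key = "kkw"  [g₁.off ++ "w"]
46. n26.off = "nz"  [terminal]
47. n0.wid = 28  [C.val + 17]
48. n0.key = "nzkkw"  [g.off ++ S₁.key]

4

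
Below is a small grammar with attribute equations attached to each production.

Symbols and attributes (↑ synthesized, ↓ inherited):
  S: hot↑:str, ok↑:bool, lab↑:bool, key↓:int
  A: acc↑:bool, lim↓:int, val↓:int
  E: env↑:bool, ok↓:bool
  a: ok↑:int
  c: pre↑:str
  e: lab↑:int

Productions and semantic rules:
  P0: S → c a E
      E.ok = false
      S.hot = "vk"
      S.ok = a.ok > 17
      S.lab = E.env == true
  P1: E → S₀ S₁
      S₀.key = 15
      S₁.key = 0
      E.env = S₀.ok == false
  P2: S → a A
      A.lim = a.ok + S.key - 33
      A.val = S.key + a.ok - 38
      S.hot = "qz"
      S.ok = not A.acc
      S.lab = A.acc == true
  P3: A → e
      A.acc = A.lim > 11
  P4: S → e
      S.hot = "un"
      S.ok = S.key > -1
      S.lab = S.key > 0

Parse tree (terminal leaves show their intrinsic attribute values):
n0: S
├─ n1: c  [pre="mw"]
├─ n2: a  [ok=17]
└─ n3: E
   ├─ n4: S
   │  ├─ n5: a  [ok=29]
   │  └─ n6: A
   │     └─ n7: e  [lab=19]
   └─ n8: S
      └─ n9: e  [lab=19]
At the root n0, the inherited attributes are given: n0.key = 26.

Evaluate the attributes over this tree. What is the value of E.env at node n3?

1. n0.key = 26  [given at root]
2. n1.pre = "mw"  [terminal]
3. n2.ok = 17  [terminal]
4. n3.ok = false  [false]
5. n4.key = 15  [15]
6. n5.ok = 29  [terminal]
7. n6.lim = 11  [a.ok + S.key - 33]
8. n6.val = 6  [S.key + a.ok - 38]
9. n7.lab = 19  [terminal]
10. n6.acc = false  [A.lim > 11]
11. n4.hot = "qz"  ["qz"]
12. n4.ok = true  [not A.acc]
13. n4.lab = false  [A.acc == true]
14. n8.key = 0  [0]
15. n9.lab = 19  [terminal]
16. n8.hot = "un"  ["un"]
17. n8.ok = true  [S.key > -1]
18. n8.lab = false  [S.key > 0]
19. n3.env = false  [S₀.ok == false]
20. n0.hot = "vk"  ["vk"]
21. n0.ok = false  [a.ok > 17]
22. n0.lab = false  [E.env == true]

false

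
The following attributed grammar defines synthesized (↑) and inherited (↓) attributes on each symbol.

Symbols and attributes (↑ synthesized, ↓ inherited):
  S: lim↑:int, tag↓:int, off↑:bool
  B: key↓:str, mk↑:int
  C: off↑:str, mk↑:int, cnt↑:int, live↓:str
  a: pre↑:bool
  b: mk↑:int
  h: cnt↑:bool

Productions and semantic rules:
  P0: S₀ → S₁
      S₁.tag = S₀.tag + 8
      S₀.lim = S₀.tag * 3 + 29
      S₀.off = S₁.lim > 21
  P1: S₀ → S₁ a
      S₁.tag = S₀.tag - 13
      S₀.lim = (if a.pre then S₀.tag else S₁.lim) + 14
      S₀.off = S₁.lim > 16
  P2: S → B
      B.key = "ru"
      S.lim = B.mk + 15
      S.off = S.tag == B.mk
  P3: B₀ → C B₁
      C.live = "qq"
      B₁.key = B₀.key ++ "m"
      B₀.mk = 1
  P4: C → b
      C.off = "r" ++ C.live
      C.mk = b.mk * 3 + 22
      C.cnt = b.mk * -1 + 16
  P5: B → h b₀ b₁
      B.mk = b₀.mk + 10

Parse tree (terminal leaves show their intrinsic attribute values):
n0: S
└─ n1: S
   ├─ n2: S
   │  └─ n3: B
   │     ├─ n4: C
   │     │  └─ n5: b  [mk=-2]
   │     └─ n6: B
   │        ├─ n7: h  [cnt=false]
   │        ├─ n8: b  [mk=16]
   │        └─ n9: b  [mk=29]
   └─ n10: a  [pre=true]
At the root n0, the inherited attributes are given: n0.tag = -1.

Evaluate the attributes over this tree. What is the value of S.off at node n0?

1. n0.tag = -1  [given at root]
2. n1.tag = 7  [S₀.tag + 8]
3. n2.tag = -6  [S₀.tag - 13]
4. n3.key = "ru"  ["ru"]
5. n4.live = "qq"  ["qq"]
6. n5.mk = -2  [terminal]
7. n4.off = "rqq"  ["r" ++ C.live]
8. n4.mk = 16  [b.mk * 3 + 22]
9. n4.cnt = 18  [b.mk * -1 + 16]
10. n6.key = "rum"  [B₀.key ++ "m"]
11. n7.cnt = false  [terminal]
12. n8.mk = 16  [terminal]
13. n9.mk = 29  [terminal]
14. n6.mk = 26  [b₀.mk + 10]
15. n3.mk = 1  [1]
16. n2.lim = 16  [B.mk + 15]
17. n2.off = false  [S.tag == B.mk]
18. n10.pre = true  [terminal]
19. n1.lim = 21  [(if a.pre then S₀.tag else S₁.lim) + 14]
20. n1.off = false  [S₁.lim > 16]
21. n0.lim = 26  [S₀.tag * 3 + 29]
22. n0.off = false  [S₁.lim > 21]

false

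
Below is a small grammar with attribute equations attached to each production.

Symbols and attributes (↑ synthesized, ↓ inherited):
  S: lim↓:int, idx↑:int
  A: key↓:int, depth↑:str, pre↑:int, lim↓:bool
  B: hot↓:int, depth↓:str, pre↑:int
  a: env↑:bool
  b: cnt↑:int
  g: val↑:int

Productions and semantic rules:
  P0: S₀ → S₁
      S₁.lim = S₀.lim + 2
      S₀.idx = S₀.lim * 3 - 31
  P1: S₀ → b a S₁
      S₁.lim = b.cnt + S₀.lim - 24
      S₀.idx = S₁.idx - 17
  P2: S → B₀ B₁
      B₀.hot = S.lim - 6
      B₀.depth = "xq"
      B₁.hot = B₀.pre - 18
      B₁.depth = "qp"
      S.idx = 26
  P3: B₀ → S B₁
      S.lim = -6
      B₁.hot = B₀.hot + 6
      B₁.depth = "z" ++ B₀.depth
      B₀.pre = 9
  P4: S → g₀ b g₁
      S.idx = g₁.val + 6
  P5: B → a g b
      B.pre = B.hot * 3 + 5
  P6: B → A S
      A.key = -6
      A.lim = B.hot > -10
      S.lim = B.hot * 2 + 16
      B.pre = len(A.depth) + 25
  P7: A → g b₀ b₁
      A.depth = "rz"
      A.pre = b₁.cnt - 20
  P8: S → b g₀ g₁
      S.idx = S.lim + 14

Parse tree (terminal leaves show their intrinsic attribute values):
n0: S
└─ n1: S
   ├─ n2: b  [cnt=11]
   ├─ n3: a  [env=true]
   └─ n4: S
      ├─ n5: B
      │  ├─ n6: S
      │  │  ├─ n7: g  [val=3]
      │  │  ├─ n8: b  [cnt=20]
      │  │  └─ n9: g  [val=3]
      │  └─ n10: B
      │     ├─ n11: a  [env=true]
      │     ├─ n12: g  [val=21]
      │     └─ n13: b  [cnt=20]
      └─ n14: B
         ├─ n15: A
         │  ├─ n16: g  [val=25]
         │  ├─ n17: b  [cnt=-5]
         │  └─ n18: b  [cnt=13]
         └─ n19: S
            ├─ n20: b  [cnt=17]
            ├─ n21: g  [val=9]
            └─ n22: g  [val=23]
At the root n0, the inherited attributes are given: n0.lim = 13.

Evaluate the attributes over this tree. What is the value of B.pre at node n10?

1. n0.lim = 13  [given at root]
2. n1.lim = 15  [S₀.lim + 2]
3. n2.cnt = 11  [terminal]
4. n3.env = true  [terminal]
5. n4.lim = 2  [b.cnt + S₀.lim - 24]
6. n5.hot = -4  [S.lim - 6]
7. n5.depth = "xq"  ["xq"]
8. n6.lim = -6  [-6]
9. n7.val = 3  [terminal]
10. n8.cnt = 20  [terminal]
11. n9.val = 3  [terminal]
12. n6.idx = 9  [g₁.val + 6]
13. n10.hot = 2  [B₀.hot + 6]
14. n10.depth = "zxq"  ["z" ++ B₀.depth]
15. n11.env = true  [terminal]
16. n12.val = 21  [terminal]
17. n13.cnt = 20  [terminal]
18. n10.pre = 11  [B.hot * 3 + 5]
19. n5.pre = 9  [9]
20. n14.hot = -9  [B₀.pre - 18]
21. n14.depth = "qp"  ["qp"]
22. n15.key = -6  [-6]
23. n15.lim = true  [B.hot > -10]
24. n16.val = 25  [terminal]
25. n17.cnt = -5  [terminal]
26. n18.cnt = 13  [terminal]
27. n15.depth = "rz"  ["rz"]
28. n15.pre = -7  [b₁.cnt - 20]
29. n19.lim = -2  [B.hot * 2 + 16]
30. n20.cnt = 17  [terminal]
31. n21.val = 9  [terminal]
32. n22.val = 23  [terminal]
33. n19.idx = 12  [S.lim + 14]
34. n14.pre = 27  [len(A.depth) + 25]
35. n4.idx = 26  [26]
36. n1.idx = 9  [S₁.idx - 17]
37. n0.idx = 8  [S₀.lim * 3 - 31]

11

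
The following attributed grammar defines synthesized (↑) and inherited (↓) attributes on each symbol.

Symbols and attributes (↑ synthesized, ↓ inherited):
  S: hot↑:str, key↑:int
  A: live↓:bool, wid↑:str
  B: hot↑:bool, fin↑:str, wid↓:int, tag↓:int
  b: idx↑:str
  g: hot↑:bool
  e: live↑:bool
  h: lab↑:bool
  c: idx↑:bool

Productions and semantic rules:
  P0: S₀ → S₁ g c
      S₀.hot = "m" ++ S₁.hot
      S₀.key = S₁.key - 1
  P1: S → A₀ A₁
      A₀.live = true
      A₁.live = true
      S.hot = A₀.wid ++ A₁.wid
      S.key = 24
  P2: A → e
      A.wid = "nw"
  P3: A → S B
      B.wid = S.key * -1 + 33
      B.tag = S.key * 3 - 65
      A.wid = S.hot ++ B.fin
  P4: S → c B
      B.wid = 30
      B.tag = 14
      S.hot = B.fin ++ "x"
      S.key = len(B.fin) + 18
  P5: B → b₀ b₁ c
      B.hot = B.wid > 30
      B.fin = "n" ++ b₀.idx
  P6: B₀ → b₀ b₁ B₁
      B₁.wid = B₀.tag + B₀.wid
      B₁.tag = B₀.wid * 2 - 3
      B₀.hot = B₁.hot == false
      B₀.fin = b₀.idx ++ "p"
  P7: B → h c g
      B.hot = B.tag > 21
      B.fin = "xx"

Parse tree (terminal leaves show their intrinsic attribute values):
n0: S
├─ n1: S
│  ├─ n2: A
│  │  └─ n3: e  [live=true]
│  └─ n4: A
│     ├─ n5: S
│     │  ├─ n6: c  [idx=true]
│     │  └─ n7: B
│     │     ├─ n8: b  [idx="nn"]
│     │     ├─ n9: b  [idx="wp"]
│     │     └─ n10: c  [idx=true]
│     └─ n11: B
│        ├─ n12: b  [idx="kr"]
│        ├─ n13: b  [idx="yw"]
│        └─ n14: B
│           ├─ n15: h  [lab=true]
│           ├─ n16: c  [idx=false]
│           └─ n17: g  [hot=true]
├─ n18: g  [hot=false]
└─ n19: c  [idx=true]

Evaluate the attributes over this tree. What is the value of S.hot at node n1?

1. n2.live = true  [true]
2. n3.live = true  [terminal]
3. n2.wid = "nw"  ["nw"]
4. n4.live = true  [true]
5. n6.idx = true  [terminal]
6. n7.wid = 30  [30]
7. n7.tag = 14  [14]
8. n8.idx = "nn"  [terminal]
9. n9.idx = "wp"  [terminal]
10. n10.idx = true  [terminal]
11. n7.hot = false  [B.wid > 30]
12. n7.fin = "nnn"  ["n" ++ b₀.idx]
13. n5.hot = "nnnx"  [B.fin ++ "x"]
14. n5.key = 21  [len(B.fin) + 18]
15. n11.wid = 12  [S.key * -1 + 33]
16. n11.tag = -2  [S.key * 3 - 65]
17. n12.idx = "kr"  [terminal]
18. n13.idx = "yw"  [terminal]
19. n14.wid = 10  [B₀.tag + B₀.wid]
20. n14.tag = 21  [B₀.wid * 2 - 3]
21. n15.lab = true  [terminal]
22. n16.idx = false  [terminal]
23. n17.hot = true  [terminal]
24. n14.hot = false  [B.tag > 21]
25. n14.fin = "xx"  ["xx"]
26. n11.hot = true  [B₁.hot == false]
27. n11.fin = "krp"  [b₀.idx ++ "p"]
28. n4.wid = "nnnxkrp"  [S.hot ++ B.fin]
29. n1.hot = "nwnnnxkrp"  [A₀.wid ++ A₁.wid]
30. n1.key = 24  [24]
31. n18.hot = false  [terminal]
32. n19.idx = true  [terminal]
33. n0.hot = "mnwnnnxkrp"  ["m" ++ S₁.hot]
34. n0.key = 23  [S₁.key - 1]

"nwnnnxkrp"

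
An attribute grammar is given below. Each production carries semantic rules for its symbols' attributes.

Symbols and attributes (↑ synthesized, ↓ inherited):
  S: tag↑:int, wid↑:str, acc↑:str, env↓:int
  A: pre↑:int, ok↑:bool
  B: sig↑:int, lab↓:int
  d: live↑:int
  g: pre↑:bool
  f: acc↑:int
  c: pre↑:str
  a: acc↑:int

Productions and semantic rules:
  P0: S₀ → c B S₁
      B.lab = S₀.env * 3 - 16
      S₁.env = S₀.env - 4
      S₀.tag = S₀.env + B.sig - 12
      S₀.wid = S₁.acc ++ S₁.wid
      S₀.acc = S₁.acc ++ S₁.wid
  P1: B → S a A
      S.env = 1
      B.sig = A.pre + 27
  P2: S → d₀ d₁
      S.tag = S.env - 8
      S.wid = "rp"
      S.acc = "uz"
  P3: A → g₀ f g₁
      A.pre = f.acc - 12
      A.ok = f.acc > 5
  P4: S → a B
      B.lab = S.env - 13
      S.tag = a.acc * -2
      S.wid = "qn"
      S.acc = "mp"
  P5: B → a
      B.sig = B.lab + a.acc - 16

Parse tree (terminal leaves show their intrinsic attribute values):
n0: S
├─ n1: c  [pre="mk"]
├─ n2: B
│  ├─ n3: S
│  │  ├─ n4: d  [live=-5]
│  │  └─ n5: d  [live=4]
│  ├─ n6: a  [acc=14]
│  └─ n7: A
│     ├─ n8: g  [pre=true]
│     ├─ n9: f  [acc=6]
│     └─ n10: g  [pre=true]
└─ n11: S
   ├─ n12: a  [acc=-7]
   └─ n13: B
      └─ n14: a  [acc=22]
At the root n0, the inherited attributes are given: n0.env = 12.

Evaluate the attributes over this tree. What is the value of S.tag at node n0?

21

1. n0.env = 12  [given at root]
2. n1.pre = "mk"  [terminal]
3. n2.lab = 20  [S₀.env * 3 - 16]
4. n3.env = 1  [1]
5. n4.live = -5  [terminal]
6. n5.live = 4  [terminal]
7. n3.tag = -7  [S.env - 8]
8. n3.wid = "rp"  ["rp"]
9. n3.acc = "uz"  ["uz"]
10. n6.acc = 14  [terminal]
11. n8.pre = true  [terminal]
12. n9.acc = 6  [terminal]
13. n10.pre = true  [terminal]
14. n7.pre = -6  [f.acc - 12]
15. n7.ok = true  [f.acc > 5]
16. n2.sig = 21  [A.pre + 27]
17. n11.env = 8  [S₀.env - 4]
18. n12.acc = -7  [terminal]
19. n13.lab = -5  [S.env - 13]
20. n14.acc = 22  [terminal]
21. n13.sig = 1  [B.lab + a.acc - 16]
22. n11.tag = 14  [a.acc * -2]
23. n11.wid = "qn"  ["qn"]
24. n11.acc = "mp"  ["mp"]
25. n0.tag = 21  [S₀.env + B.sig - 12]
26. n0.wid = "mpqn"  [S₁.acc ++ S₁.wid]
27. n0.acc = "mpqn"  [S₁.acc ++ S₁.wid]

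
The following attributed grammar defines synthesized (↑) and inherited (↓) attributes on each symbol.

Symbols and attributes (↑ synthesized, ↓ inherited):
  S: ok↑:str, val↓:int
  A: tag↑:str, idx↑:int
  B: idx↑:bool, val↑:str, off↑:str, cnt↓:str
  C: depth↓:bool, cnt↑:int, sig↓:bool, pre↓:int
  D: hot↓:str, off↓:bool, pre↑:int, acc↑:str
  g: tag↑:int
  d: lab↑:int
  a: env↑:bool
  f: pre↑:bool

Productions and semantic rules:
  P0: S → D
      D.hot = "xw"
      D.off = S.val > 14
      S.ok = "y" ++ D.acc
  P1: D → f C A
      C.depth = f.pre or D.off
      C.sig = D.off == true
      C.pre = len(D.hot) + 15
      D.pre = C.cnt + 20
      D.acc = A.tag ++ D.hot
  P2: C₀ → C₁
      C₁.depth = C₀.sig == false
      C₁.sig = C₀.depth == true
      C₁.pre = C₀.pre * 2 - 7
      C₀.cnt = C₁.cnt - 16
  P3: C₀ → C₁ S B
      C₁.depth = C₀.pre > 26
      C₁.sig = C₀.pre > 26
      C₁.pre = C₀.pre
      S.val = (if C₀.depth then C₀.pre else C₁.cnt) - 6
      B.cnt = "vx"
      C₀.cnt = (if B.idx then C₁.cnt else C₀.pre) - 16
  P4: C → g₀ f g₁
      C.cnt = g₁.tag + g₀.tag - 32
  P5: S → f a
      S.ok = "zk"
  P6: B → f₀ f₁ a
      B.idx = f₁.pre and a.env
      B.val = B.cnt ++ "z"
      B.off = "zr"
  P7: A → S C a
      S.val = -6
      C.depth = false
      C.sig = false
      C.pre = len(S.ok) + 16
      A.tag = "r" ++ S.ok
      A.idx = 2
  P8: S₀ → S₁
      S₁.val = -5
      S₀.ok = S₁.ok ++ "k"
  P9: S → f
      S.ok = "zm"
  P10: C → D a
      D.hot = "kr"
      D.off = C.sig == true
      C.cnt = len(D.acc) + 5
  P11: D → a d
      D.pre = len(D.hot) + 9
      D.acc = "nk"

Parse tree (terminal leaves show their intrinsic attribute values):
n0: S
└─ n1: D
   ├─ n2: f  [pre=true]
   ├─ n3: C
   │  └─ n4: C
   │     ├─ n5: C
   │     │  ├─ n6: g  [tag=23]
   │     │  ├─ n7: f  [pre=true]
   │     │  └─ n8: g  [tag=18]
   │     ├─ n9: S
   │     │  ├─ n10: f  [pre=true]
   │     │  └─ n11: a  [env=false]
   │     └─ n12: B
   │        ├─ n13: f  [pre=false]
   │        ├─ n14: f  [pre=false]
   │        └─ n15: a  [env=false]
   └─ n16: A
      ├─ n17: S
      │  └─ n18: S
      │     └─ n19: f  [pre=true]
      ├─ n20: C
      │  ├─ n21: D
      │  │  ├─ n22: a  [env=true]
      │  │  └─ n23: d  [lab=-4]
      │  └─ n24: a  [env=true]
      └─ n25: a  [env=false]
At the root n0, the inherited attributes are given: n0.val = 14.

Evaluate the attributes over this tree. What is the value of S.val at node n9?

21

1. n0.val = 14  [given at root]
2. n1.hot = "xw"  ["xw"]
3. n1.off = false  [S.val > 14]
4. n2.pre = true  [terminal]
5. n3.depth = true  [f.pre or D.off]
6. n3.sig = false  [D.off == true]
7. n3.pre = 17  [len(D.hot) + 15]
8. n4.depth = true  [C₀.sig == false]
9. n4.sig = true  [C₀.depth == true]
10. n4.pre = 27  [C₀.pre * 2 - 7]
11. n5.depth = true  [C₀.pre > 26]
12. n5.sig = true  [C₀.pre > 26]
13. n5.pre = 27  [C₀.pre]
14. n6.tag = 23  [terminal]
15. n7.pre = true  [terminal]
16. n8.tag = 18  [terminal]
17. n5.cnt = 9  [g₁.tag + g₀.tag - 32]
18. n9.val = 21  [(if C₀.depth then C₀.pre else C₁.cnt) - 6]
19. n10.pre = true  [terminal]
20. n11.env = false  [terminal]
21. n9.ok = "zk"  ["zk"]
22. n12.cnt = "vx"  ["vx"]
23. n13.pre = false  [terminal]
24. n14.pre = false  [terminal]
25. n15.env = false  [terminal]
26. n12.idx = false  [f₁.pre and a.env]
27. n12.val = "vxz"  [B.cnt ++ "z"]
28. n12.off = "zr"  ["zr"]
29. n4.cnt = 11  [(if B.idx then C₁.cnt else C₀.pre) - 16]
30. n3.cnt = -5  [C₁.cnt - 16]
31. n17.val = -6  [-6]
32. n18.val = -5  [-5]
33. n19.pre = true  [terminal]
34. n18.ok = "zm"  ["zm"]
35. n17.ok = "zmk"  [S₁.ok ++ "k"]
36. n20.depth = false  [false]
37. n20.sig = false  [false]
38. n20.pre = 19  [len(S.ok) + 16]
39. n21.hot = "kr"  ["kr"]
40. n21.off = false  [C.sig == true]
41. n22.env = true  [terminal]
42. n23.lab = -4  [terminal]
43. n21.pre = 11  [len(D.hot) + 9]
44. n21.acc = "nk"  ["nk"]
45. n24.env = true  [terminal]
46. n20.cnt = 7  [len(D.acc) + 5]
47. n25.env = false  [terminal]
48. n16.tag = "rzmk"  ["r" ++ S.ok]
49. n16.idx = 2  [2]
50. n1.pre = 15  [C.cnt + 20]
51. n1.acc = "rzmkxw"  [A.tag ++ D.hot]
52. n0.ok = "yrzmkxw"  ["y" ++ D.acc]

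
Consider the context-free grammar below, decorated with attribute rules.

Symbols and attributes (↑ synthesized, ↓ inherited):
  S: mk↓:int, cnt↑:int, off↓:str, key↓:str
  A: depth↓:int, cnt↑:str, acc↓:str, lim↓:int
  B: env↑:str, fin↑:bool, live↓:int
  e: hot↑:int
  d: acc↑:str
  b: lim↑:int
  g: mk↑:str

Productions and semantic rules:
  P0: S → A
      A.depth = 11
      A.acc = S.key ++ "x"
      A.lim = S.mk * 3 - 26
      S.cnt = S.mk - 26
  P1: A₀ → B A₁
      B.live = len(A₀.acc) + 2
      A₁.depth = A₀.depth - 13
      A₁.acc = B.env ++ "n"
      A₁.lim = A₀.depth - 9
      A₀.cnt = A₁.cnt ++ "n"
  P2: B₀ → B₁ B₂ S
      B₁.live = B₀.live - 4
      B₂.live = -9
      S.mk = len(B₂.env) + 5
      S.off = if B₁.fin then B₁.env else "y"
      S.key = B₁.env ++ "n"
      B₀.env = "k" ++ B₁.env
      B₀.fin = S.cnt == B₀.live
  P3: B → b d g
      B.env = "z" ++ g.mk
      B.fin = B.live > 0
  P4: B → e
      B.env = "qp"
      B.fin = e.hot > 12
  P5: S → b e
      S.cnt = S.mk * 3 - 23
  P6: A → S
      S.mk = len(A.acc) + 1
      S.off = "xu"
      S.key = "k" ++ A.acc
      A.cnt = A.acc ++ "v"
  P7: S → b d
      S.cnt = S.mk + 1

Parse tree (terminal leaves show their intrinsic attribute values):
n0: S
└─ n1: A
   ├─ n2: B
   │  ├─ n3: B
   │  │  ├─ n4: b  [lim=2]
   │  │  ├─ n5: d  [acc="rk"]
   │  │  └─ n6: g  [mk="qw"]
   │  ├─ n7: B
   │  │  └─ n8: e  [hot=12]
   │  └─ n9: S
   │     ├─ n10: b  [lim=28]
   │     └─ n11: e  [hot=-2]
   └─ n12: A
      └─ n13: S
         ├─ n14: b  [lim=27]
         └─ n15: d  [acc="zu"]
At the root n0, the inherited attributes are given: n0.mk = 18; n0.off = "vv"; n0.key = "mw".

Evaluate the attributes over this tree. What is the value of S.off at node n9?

1. n0.mk = 18  [given at root]
2. n0.off = "vv"  [given at root]
3. n0.key = "mw"  [given at root]
4. n1.depth = 11  [11]
5. n1.acc = "mwx"  [S.key ++ "x"]
6. n1.lim = 28  [S.mk * 3 - 26]
7. n2.live = 5  [len(A₀.acc) + 2]
8. n3.live = 1  [B₀.live - 4]
9. n4.lim = 2  [terminal]
10. n5.acc = "rk"  [terminal]
11. n6.mk = "qw"  [terminal]
12. n3.env = "zqw"  ["z" ++ g.mk]
13. n3.fin = true  [B.live > 0]
14. n7.live = -9  [-9]
15. n8.hot = 12  [terminal]
16. n7.env = "qp"  ["qp"]
17. n7.fin = false  [e.hot > 12]
18. n9.mk = 7  [len(B₂.env) + 5]
19. n9.off = "zqw"  [if B₁.fin then B₁.env else "y"]
20. n9.key = "zqwn"  [B₁.env ++ "n"]
21. n10.lim = 28  [terminal]
22. n11.hot = -2  [terminal]
23. n9.cnt = -2  [S.mk * 3 - 23]
24. n2.env = "kzqw"  ["k" ++ B₁.env]
25. n2.fin = false  [S.cnt == B₀.live]
26. n12.depth = -2  [A₀.depth - 13]
27. n12.acc = "kzqwn"  [B.env ++ "n"]
28. n12.lim = 2  [A₀.depth - 9]
29. n13.mk = 6  [len(A.acc) + 1]
30. n13.off = "xu"  ["xu"]
31. n13.key = "kkzqwn"  ["k" ++ A.acc]
32. n14.lim = 27  [terminal]
33. n15.acc = "zu"  [terminal]
34. n13.cnt = 7  [S.mk + 1]
35. n12.cnt = "kzqwnv"  [A.acc ++ "v"]
36. n1.cnt = "kzqwnvn"  [A₁.cnt ++ "n"]
37. n0.cnt = -8  [S.mk - 26]

"zqw"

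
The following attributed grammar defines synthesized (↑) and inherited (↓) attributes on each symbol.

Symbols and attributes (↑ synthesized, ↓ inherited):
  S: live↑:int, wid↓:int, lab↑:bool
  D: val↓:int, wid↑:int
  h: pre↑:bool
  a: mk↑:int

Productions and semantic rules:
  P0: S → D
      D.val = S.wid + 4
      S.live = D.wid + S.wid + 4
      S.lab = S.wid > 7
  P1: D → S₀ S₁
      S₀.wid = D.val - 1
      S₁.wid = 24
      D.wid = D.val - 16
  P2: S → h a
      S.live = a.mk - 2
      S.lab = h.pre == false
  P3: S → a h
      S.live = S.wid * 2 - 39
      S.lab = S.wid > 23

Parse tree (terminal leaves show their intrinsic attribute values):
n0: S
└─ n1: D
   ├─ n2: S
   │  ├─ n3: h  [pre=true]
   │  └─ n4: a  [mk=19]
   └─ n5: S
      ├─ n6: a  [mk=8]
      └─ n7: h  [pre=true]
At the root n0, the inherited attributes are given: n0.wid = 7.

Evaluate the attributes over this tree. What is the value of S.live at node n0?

1. n0.wid = 7  [given at root]
2. n1.val = 11  [S.wid + 4]
3. n2.wid = 10  [D.val - 1]
4. n3.pre = true  [terminal]
5. n4.mk = 19  [terminal]
6. n2.live = 17  [a.mk - 2]
7. n2.lab = false  [h.pre == false]
8. n5.wid = 24  [24]
9. n6.mk = 8  [terminal]
10. n7.pre = true  [terminal]
11. n5.live = 9  [S.wid * 2 - 39]
12. n5.lab = true  [S.wid > 23]
13. n1.wid = -5  [D.val - 16]
14. n0.live = 6  [D.wid + S.wid + 4]
15. n0.lab = false  [S.wid > 7]

6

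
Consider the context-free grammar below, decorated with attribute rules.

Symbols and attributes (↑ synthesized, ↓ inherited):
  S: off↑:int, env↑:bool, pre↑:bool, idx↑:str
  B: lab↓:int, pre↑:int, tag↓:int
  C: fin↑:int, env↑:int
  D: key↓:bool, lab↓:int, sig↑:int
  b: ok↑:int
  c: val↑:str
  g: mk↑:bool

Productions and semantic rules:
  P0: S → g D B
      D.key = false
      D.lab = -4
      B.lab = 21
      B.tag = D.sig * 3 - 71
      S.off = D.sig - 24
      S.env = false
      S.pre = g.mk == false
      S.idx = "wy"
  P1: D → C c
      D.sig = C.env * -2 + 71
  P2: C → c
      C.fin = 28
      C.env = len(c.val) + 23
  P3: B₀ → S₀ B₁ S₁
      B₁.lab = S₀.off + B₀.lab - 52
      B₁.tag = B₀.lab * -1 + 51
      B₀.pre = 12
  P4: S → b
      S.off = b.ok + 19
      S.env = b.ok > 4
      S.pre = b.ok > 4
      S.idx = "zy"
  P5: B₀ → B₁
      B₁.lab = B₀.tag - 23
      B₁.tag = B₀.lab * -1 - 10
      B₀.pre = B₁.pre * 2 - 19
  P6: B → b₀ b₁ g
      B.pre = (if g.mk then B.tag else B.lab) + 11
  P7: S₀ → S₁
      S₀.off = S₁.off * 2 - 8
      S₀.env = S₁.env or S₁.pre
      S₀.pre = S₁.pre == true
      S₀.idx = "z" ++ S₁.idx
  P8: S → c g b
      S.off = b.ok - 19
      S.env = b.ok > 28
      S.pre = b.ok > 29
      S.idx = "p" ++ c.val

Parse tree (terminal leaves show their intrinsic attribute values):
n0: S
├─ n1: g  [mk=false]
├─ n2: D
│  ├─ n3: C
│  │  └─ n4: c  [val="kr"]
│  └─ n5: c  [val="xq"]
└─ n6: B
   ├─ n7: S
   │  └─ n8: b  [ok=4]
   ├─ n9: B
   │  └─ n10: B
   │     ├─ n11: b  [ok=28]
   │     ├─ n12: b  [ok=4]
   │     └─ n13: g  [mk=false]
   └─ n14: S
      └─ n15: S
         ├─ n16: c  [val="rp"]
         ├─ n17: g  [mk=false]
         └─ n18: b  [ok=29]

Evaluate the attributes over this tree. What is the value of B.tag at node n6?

1. n1.mk = false  [terminal]
2. n2.key = false  [false]
3. n2.lab = -4  [-4]
4. n4.val = "kr"  [terminal]
5. n3.fin = 28  [28]
6. n3.env = 25  [len(c.val) + 23]
7. n5.val = "xq"  [terminal]
8. n2.sig = 21  [C.env * -2 + 71]
9. n6.lab = 21  [21]
10. n6.tag = -8  [D.sig * 3 - 71]
11. n8.ok = 4  [terminal]
12. n7.off = 23  [b.ok + 19]
13. n7.env = false  [b.ok > 4]
14. n7.pre = false  [b.ok > 4]
15. n7.idx = "zy"  ["zy"]
16. n9.lab = -8  [S₀.off + B₀.lab - 52]
17. n9.tag = 30  [B₀.lab * -1 + 51]
18. n10.lab = 7  [B₀.tag - 23]
19. n10.tag = -2  [B₀.lab * -1 - 10]
20. n11.ok = 28  [terminal]
21. n12.ok = 4  [terminal]
22. n13.mk = false  [terminal]
23. n10.pre = 18  [(if g.mk then B.tag else B.lab) + 11]
24. n9.pre = 17  [B₁.pre * 2 - 19]
25. n16.val = "rp"  [terminal]
26. n17.mk = false  [terminal]
27. n18.ok = 29  [terminal]
28. n15.off = 10  [b.ok - 19]
29. n15.env = true  [b.ok > 28]
30. n15.pre = false  [b.ok > 29]
31. n15.idx = "prp"  ["p" ++ c.val]
32. n14.off = 12  [S₁.off * 2 - 8]
33. n14.env = true  [S₁.env or S₁.pre]
34. n14.pre = false  [S₁.pre == true]
35. n14.idx = "zprp"  ["z" ++ S₁.idx]
36. n6.pre = 12  [12]
37. n0.off = -3  [D.sig - 24]
38. n0.env = false  [false]
39. n0.pre = true  [g.mk == false]
40. n0.idx = "wy"  ["wy"]

-8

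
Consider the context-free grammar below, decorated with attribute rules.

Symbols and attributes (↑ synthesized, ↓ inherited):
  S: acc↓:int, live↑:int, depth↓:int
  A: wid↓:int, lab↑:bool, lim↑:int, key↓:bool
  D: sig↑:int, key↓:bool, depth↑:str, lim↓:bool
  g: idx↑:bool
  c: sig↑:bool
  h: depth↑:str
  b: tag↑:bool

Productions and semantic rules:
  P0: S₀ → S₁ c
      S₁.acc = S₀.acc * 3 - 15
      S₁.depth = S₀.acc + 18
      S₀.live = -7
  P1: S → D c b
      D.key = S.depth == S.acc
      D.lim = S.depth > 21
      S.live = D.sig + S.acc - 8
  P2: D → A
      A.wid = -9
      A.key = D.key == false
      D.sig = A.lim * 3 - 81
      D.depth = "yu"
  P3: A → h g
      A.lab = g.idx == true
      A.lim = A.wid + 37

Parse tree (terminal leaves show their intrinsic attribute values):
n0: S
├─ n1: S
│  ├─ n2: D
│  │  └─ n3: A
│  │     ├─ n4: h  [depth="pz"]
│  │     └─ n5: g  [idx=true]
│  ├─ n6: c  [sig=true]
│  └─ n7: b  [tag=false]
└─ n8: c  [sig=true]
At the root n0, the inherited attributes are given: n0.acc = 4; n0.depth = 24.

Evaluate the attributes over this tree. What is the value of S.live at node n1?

1. n0.acc = 4  [given at root]
2. n0.depth = 24  [given at root]
3. n1.acc = -3  [S₀.acc * 3 - 15]
4. n1.depth = 22  [S₀.acc + 18]
5. n2.key = false  [S.depth == S.acc]
6. n2.lim = true  [S.depth > 21]
7. n3.wid = -9  [-9]
8. n3.key = true  [D.key == false]
9. n4.depth = "pz"  [terminal]
10. n5.idx = true  [terminal]
11. n3.lab = true  [g.idx == true]
12. n3.lim = 28  [A.wid + 37]
13. n2.sig = 3  [A.lim * 3 - 81]
14. n2.depth = "yu"  ["yu"]
15. n6.sig = true  [terminal]
16. n7.tag = false  [terminal]
17. n1.live = -8  [D.sig + S.acc - 8]
18. n8.sig = true  [terminal]
19. n0.live = -7  [-7]

-8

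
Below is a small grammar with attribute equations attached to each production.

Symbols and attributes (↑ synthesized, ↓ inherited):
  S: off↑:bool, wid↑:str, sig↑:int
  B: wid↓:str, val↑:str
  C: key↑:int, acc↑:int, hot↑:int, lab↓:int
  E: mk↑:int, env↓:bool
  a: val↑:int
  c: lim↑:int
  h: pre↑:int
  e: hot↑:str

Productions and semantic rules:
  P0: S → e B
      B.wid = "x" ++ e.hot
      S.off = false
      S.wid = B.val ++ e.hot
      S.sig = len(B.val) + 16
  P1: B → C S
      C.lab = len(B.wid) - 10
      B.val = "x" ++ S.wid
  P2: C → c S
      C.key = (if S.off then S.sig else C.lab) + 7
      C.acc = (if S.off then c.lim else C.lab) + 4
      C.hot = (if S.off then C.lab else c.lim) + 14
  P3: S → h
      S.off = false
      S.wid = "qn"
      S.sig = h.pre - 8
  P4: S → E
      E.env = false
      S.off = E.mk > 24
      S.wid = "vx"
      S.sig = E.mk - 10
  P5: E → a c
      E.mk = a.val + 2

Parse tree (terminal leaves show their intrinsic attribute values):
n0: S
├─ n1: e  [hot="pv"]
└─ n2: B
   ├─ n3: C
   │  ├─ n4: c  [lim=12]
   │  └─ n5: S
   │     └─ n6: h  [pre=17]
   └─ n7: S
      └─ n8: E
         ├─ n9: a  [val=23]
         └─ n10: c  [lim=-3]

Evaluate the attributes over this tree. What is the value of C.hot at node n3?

26

1. n1.hot = "pv"  [terminal]
2. n2.wid = "xpv"  ["x" ++ e.hot]
3. n3.lab = -7  [len(B.wid) - 10]
4. n4.lim = 12  [terminal]
5. n6.pre = 17  [terminal]
6. n5.off = false  [false]
7. n5.wid = "qn"  ["qn"]
8. n5.sig = 9  [h.pre - 8]
9. n3.key = 0  [(if S.off then S.sig else C.lab) + 7]
10. n3.acc = -3  [(if S.off then c.lim else C.lab) + 4]
11. n3.hot = 26  [(if S.off then C.lab else c.lim) + 14]
12. n8.env = false  [false]
13. n9.val = 23  [terminal]
14. n10.lim = -3  [terminal]
15. n8.mk = 25  [a.val + 2]
16. n7.off = true  [E.mk > 24]
17. n7.wid = "vx"  ["vx"]
18. n7.sig = 15  [E.mk - 10]
19. n2.val = "xvx"  ["x" ++ S.wid]
20. n0.off = false  [false]
21. n0.wid = "xvxpv"  [B.val ++ e.hot]
22. n0.sig = 19  [len(B.val) + 16]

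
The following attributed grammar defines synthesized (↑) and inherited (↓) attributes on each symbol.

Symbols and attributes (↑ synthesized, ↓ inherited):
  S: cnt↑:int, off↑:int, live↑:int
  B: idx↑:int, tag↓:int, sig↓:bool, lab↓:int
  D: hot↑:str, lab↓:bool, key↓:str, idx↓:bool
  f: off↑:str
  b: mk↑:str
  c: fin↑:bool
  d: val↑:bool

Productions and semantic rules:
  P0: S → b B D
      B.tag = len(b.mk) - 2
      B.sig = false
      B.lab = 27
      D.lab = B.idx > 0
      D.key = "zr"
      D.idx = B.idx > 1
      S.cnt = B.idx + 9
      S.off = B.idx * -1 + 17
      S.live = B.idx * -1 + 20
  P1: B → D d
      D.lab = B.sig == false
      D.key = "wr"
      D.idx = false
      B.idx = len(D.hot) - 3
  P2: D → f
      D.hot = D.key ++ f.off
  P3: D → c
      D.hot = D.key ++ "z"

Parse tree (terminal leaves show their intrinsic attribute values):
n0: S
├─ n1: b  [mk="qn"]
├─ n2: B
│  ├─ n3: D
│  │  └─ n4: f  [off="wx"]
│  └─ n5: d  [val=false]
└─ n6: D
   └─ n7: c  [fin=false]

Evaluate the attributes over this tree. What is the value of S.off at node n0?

16

1. n1.mk = "qn"  [terminal]
2. n2.tag = 0  [len(b.mk) - 2]
3. n2.sig = false  [false]
4. n2.lab = 27  [27]
5. n3.lab = true  [B.sig == false]
6. n3.key = "wr"  ["wr"]
7. n3.idx = false  [false]
8. n4.off = "wx"  [terminal]
9. n3.hot = "wrwx"  [D.key ++ f.off]
10. n5.val = false  [terminal]
11. n2.idx = 1  [len(D.hot) - 3]
12. n6.lab = true  [B.idx > 0]
13. n6.key = "zr"  ["zr"]
14. n6.idx = false  [B.idx > 1]
15. n7.fin = false  [terminal]
16. n6.hot = "zrz"  [D.key ++ "z"]
17. n0.cnt = 10  [B.idx + 9]
18. n0.off = 16  [B.idx * -1 + 17]
19. n0.live = 19  [B.idx * -1 + 20]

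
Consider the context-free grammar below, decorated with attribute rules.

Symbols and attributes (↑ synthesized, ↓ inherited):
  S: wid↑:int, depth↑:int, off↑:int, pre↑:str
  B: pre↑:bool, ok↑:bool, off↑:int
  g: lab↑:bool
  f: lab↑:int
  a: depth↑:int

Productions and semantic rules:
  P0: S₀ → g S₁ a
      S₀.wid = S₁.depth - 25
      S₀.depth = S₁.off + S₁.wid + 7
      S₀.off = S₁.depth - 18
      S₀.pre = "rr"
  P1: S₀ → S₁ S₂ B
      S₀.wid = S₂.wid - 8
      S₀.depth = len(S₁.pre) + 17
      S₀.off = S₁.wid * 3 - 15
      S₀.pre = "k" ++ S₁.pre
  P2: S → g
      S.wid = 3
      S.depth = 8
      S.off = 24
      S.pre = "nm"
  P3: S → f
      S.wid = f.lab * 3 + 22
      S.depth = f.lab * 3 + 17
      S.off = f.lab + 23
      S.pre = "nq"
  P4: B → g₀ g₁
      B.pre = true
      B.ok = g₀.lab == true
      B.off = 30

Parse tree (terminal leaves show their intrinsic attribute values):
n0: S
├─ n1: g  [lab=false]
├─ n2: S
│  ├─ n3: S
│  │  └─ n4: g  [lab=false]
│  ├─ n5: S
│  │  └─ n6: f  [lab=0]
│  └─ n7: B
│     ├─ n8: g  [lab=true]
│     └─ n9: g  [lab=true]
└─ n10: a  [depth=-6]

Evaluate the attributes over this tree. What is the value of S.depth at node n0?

15

1. n1.lab = false  [terminal]
2. n4.lab = false  [terminal]
3. n3.wid = 3  [3]
4. n3.depth = 8  [8]
5. n3.off = 24  [24]
6. n3.pre = "nm"  ["nm"]
7. n6.lab = 0  [terminal]
8. n5.wid = 22  [f.lab * 3 + 22]
9. n5.depth = 17  [f.lab * 3 + 17]
10. n5.off = 23  [f.lab + 23]
11. n5.pre = "nq"  ["nq"]
12. n8.lab = true  [terminal]
13. n9.lab = true  [terminal]
14. n7.pre = true  [true]
15. n7.ok = true  [g₀.lab == true]
16. n7.off = 30  [30]
17. n2.wid = 14  [S₂.wid - 8]
18. n2.depth = 19  [len(S₁.pre) + 17]
19. n2.off = -6  [S₁.wid * 3 - 15]
20. n2.pre = "knm"  ["k" ++ S₁.pre]
21. n10.depth = -6  [terminal]
22. n0.wid = -6  [S₁.depth - 25]
23. n0.depth = 15  [S₁.off + S₁.wid + 7]
24. n0.off = 1  [S₁.depth - 18]
25. n0.pre = "rr"  ["rr"]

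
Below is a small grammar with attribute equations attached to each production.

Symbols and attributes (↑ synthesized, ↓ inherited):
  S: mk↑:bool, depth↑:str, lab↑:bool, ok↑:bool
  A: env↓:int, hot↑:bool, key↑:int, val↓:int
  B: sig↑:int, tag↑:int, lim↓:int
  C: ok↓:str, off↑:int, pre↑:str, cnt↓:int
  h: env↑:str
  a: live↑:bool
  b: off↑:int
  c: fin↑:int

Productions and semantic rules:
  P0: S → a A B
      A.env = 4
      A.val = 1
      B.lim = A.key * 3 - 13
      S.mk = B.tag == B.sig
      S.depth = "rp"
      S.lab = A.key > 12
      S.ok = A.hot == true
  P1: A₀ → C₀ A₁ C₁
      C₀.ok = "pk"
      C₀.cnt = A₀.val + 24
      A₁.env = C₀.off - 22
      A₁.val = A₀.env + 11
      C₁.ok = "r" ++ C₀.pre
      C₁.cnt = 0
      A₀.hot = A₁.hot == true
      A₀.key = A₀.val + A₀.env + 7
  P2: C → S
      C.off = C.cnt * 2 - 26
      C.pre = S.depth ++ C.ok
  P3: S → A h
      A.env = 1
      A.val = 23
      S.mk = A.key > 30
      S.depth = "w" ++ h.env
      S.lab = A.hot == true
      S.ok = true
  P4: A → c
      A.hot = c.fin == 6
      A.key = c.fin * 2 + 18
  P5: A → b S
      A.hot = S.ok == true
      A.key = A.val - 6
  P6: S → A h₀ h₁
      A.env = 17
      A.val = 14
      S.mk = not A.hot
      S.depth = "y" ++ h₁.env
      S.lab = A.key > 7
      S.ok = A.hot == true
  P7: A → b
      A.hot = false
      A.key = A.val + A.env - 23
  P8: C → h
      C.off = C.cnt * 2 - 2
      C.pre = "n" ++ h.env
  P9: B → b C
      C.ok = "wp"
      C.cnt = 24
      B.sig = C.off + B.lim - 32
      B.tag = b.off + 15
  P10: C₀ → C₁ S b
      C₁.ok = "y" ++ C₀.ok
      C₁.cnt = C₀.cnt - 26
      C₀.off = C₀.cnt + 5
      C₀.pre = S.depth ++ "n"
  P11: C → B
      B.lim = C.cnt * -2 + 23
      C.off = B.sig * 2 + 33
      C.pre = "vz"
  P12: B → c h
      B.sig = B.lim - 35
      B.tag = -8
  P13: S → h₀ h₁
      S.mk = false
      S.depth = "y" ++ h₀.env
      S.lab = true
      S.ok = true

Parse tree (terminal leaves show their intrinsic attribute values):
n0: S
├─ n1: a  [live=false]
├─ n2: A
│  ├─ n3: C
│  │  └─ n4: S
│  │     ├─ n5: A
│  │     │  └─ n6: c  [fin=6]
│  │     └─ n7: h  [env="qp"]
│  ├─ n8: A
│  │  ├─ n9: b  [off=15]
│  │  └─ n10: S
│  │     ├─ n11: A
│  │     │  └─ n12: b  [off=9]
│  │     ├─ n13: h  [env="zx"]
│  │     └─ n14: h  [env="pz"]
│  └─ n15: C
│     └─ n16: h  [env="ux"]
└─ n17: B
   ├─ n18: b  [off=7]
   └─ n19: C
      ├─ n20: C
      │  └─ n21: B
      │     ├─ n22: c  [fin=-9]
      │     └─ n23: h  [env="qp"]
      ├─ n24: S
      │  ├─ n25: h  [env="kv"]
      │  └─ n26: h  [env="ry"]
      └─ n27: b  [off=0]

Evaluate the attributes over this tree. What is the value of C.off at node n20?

1. n1.live = false  [terminal]
2. n2.env = 4  [4]
3. n2.val = 1  [1]
4. n3.ok = "pk"  ["pk"]
5. n3.cnt = 25  [A₀.val + 24]
6. n5.env = 1  [1]
7. n5.val = 23  [23]
8. n6.fin = 6  [terminal]
9. n5.hot = true  [c.fin == 6]
10. n5.key = 30  [c.fin * 2 + 18]
11. n7.env = "qp"  [terminal]
12. n4.mk = false  [A.key > 30]
13. n4.depth = "wqp"  ["w" ++ h.env]
14. n4.lab = true  [A.hot == true]
15. n4.ok = true  [true]
16. n3.off = 24  [C.cnt * 2 - 26]
17. n3.pre = "wqppk"  [S.depth ++ C.ok]
18. n8.env = 2  [C₀.off - 22]
19. n8.val = 15  [A₀.env + 11]
20. n9.off = 15  [terminal]
21. n11.env = 17  [17]
22. n11.val = 14  [14]
23. n12.off = 9  [terminal]
24. n11.hot = false  [false]
25. n11.key = 8  [A.val + A.env - 23]
26. n13.env = "zx"  [terminal]
27. n14.env = "pz"  [terminal]
28. n10.mk = true  [not A.hot]
29. n10.depth = "ypz"  ["y" ++ h₁.env]
30. n10.lab = true  [A.key > 7]
31. n10.ok = false  [A.hot == true]
32. n8.hot = false  [S.ok == true]
33. n8.key = 9  [A.val - 6]
34. n15.ok = "rwqppk"  ["r" ++ C₀.pre]
35. n15.cnt = 0  [0]
36. n16.env = "ux"  [terminal]
37. n15.off = -2  [C.cnt * 2 - 2]
38. n15.pre = "nux"  ["n" ++ h.env]
39. n2.hot = false  [A₁.hot == true]
40. n2.key = 12  [A₀.val + A₀.env + 7]
41. n17.lim = 23  [A.key * 3 - 13]
42. n18.off = 7  [terminal]
43. n19.ok = "wp"  ["wp"]
44. n19.cnt = 24  [24]
45. n20.ok = "ywp"  ["y" ++ C₀.ok]
46. n20.cnt = -2  [C₀.cnt - 26]
47. n21.lim = 27  [C.cnt * -2 + 23]
48. n22.fin = -9  [terminal]
49. n23.env = "qp"  [terminal]
50. n21.sig = -8  [B.lim - 35]
51. n21.tag = -8  [-8]
52. n20.off = 17  [B.sig * 2 + 33]
53. n20.pre = "vz"  ["vz"]
54. n25.env = "kv"  [terminal]
55. n26.env = "ry"  [terminal]
56. n24.mk = false  [false]
57. n24.depth = "ykv"  ["y" ++ h₀.env]
58. n24.lab = true  [true]
59. n24.ok = true  [true]
60. n27.off = 0  [terminal]
61. n19.off = 29  [C₀.cnt + 5]
62. n19.pre = "ykvn"  [S.depth ++ "n"]
63. n17.sig = 20  [C.off + B.lim - 32]
64. n17.tag = 22  [b.off + 15]
65. n0.mk = false  [B.tag == B.sig]
66. n0.depth = "rp"  ["rp"]
67. n0.lab = false  [A.key > 12]
68. n0.ok = false  [A.hot == true]

17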